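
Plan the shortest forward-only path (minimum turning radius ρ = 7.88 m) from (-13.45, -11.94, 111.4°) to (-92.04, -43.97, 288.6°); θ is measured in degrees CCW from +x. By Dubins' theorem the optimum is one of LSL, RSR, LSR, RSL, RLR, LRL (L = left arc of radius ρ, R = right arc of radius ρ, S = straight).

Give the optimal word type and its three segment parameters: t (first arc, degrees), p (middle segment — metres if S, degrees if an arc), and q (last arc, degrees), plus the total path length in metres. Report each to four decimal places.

Let ψ = atan2(Δy, Δx) = atan2(-32.03, -78.59) = -157.8262° be the start→goal bearing.
Normalize: d = |goal − start| / ρ = 84.866419/7.88 = 10.769850, α = (θ_start − ψ) mod 360° = 269.2262° = 4.698884 rad, β = (θ_goal − ψ) mod 360° = 86.4262° = 1.508423 rad.
Common terms: sin α = -0.999909, cos α = -0.013504, sin β = 0.998055, cos β = 0.062333, cos(α−β) = -0.998806, d² = 115.989671. Work in radians in the unit-radius frame; every candidate has L = ρ·(t + p + q).
LSL: p² = 2 + d² − 2cos(α−β) + 2d(sin α − sin β) = 76.951733; p = √p² = 8.772214; φ = atan2(cos β − cos α, d + sin α − sin β) = 0.008645 rad; t = (φ − α) mod 2π = 1.592946 rad, q = (β − φ) mod 2π = 1.499777 rad → L = 7.88·(1.592946 + 8.772214 + 1.499777) = 7.88·11.864937 = 93.495705 m
RSR: p² = 2 + d² − 2cos(α−β) + 2d(sin β − sin α) = 163.022833; p = √p² = 12.768039; φ = atan2(cos α − cos β, d − sin α + sin β) = -0.005940 rad; t = (α − φ) mod 2π = 4.704824 rad, q = (φ − β) mod 2π = 4.768823 rad → L = 7.88·(4.704824 + 12.768039 + 4.768823) = 7.88·22.241687 = 175.264491 m
LSR: p² = d² − 2 + 2cos(α−β) + 2d(sin α + sin β) = 111.952136; p = √p² = 10.580744; φ = atan2(−cos α − cos β, d + sin α + sin β) − atan2(−2, p) = 0.182284 rad; t = (φ − α) mod 2π = 1.766585 rad, q = (φ − β) mod 2π = 4.957047 rad → L = 7.88·(1.766585 + 10.580744 + 4.957047) = 7.88·17.304375 = 136.358475 m
RSL: p² = d² − 2 + 2cos(α−β) − 2d(sin α + sin β) = 112.031981; p = √p² = 10.584516; φ = atan2(cos α + cos β, d − sin α − sin β) − atan2(2, p) = -0.182220 rad; t = (α − φ) mod 2π = 4.881105 rad, q = (β − φ) mod 2π = 1.690643 rad → L = 7.88·(4.881105 + 10.584516 + 1.690643) = 7.88·17.156264 = 135.191358 m
RLR: c = (6 − d² + 2cos(α−β) + 2d(sin α − sin β))/8 = -19.377854, |c| > 1 → infeasible
LRL: c = (6 − d² + 2cos(α−β) − 2d(sin α − sin β))/8 = -8.618967, |c| > 1 → infeasible
Shortest: LSL with L = 93.495705 m ≈ 93.4957 m
Convert LSL to answer units (arcs ×180/π): t = 1.592946·180/π = 91.2691°, p = ρ·p = 7.88·8.772214 = 69.1250 m, q = 1.499777·180/π = 85.9309°, L = 93.4957 m.

LSL: t = 91.2691°, p = 69.1250 m, q = 85.9309°, L = 93.4957 m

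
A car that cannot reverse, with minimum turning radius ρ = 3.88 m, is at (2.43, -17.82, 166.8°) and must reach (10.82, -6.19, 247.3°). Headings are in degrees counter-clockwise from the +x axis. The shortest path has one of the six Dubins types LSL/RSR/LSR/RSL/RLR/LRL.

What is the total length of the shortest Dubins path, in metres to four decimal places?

29.0675 m

Let ψ = atan2(Δy, Δx) = atan2(11.63, 8.39) = 54.1929° be the start→goal bearing.
Normalize: d = |goal − start| / ρ = 14.340467/3.88 = 3.695997, α = (θ_start − ψ) mod 360° = 112.6071° = 1.965364 rad, β = (θ_goal − ψ) mod 360° = 193.1071° = 3.370354 rad.
Common terms: sin α = 0.923163, cos α = -0.384409, sin β = -0.226771, cos β = -0.973948, cos(α−β) = 0.165048, d² = 13.660392. Work in radians in the unit-radius frame; every candidate has L = ρ·(t + p + q).
LSL: p² = 2 + d² − 2cos(α−β) + 2d(sin α − sin β) = 23.830602; p = √p² = 4.881660; φ = atan2(cos β − cos α, d + sin α − sin β) = -0.121062 rad; t = (φ − α) mod 2π = 4.196760 rad, q = (β − φ) mod 2π = 3.491416 rad → L = 3.88·(4.196760 + 4.881660 + 3.491416) = 3.88·12.569835 = 48.770960 m
RSR: p² = 2 + d² − 2cos(α−β) + 2d(sin β − sin α) = 6.829990; p = √p² = 2.613425; φ = atan2(cos α − cos β, d − sin α + sin β) = 0.227539 rad; t = (α − φ) mod 2π = 1.737825 rad, q = (φ − β) mod 2π = 3.140371 rad → L = 3.88·(1.737825 + 2.613425 + 3.140371) = 3.88·7.491620 = 29.067487 m
LSR: p² = d² − 2 + 2cos(α−β) + 2d(sin α + sin β) = 17.138208; p = √p² = 4.139832; φ = atan2(−cos α − cos β, d + sin α + sin β) − atan2(−2, p) = 0.749969 rad; t = (φ − α) mod 2π = 5.067791 rad, q = (φ − β) mod 2π = 3.662801 rad → L = 3.88·(5.067791 + 4.139832 + 3.662801) = 3.88·12.870423 = 49.937241 m
RSL: p² = d² − 2 + 2cos(α−β) − 2d(sin α + sin β) = 6.842766; p = √p² = 2.615868; φ = atan2(cos α + cos β, d − sin α − sin β) − atan2(2, p) = -1.077975 rad; t = (α − φ) mod 2π = 3.043339 rad, q = (β − φ) mod 2π = 4.448329 rad → L = 3.88·(3.043339 + 2.615868 + 4.448329) = 3.88·10.107536 = 39.217240 m
RLR: c = (6 − d² + 2cos(α−β) + 2d(sin α − sin β))/8 = 0.146251; p = 2π − arccos c = 4.859167 rad; φ = atan2(cos α − cos β, d − sin α + sin β) = 0.227539 rad; t = (α − φ + p/2) mod 2π = 4.167408 rad, q = (α − β − t + p) mod 2π = 5.569954 rad → L = 3.88·(4.167408 + 4.859167 + 5.569954) = 3.88·14.596529 = 56.634531 m
LRL: c = (6 − d² + 2cos(α−β) − 2d(sin α − sin β))/8 = -1.978825, |c| > 1 → infeasible
Shortest: RSR with L = 29.067487 m ≈ 29.0675 m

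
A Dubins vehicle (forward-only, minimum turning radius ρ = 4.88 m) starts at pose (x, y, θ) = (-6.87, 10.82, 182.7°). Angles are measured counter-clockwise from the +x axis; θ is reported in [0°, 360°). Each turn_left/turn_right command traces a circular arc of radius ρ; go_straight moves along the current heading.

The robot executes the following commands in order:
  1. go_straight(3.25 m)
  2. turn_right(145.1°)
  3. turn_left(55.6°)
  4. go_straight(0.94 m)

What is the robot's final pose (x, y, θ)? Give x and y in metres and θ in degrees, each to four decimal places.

set_pose: (x, y, θ) = (-6.8700, 10.8200, 182.7000°), ρ = 4.88
go_straight(3.25): x += 3.25·cos θ, y += 3.25·sin θ → (-10.1164, 10.6669, 182.7000°)
turn_right(145.1°): centre at ρ to the right, rotate −145.1° → (-13.3238, 19.4079, 37.6000°)
turn_left(55.6°): centre at ρ to the left, rotate +55.6° → (-11.4289, 23.5466, 93.2000°)
go_straight(0.94): x += 0.94·cos θ, y += 0.94·sin θ → (-11.4814, 24.4852, 93.2000°)

(-11.4814, 24.4852, 93.2000°)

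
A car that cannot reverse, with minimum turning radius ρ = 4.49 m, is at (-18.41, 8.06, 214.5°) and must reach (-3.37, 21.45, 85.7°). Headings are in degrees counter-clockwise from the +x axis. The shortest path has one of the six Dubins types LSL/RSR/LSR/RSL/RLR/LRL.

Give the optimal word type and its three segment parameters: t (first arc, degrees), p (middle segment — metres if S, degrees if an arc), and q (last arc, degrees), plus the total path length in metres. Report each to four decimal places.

RSL: t = 210.0532°, p = 13.8437 m, q = 81.2532°, L = 36.6720 m

Let ψ = atan2(Δy, Δx) = atan2(13.39, 15.04) = 41.6784° be the start→goal bearing.
Normalize: d = |goal − start| / ρ = 20.136874/4.49 = 4.484827, α = (θ_start − ψ) mod 360° = 172.8216° = 3.016305 rad, β = (θ_goal − ψ) mod 360° = 44.0216° = 0.768321 rad.
Common terms: sin α = 0.124960, cos α = -0.992162, sin β = 0.694929, cos β = 0.719078, cos(α−β) = -0.626604, d² = 20.113675. Work in radians in the unit-radius frame; every candidate has L = ρ·(t + p + q).
LSL: p² = 2 + d² − 2cos(α−β) + 2d(sin α − sin β) = 18.254455; p = √p² = 4.272523; φ = atan2(cos β − cos α, d + sin α − sin β) = 0.412087 rad; t = (φ − α) mod 2π = 3.678967 rad, q = (β − φ) mod 2π = 0.356235 rad → L = 4.49·(3.678967 + 4.272523 + 0.356235) = 4.49·8.307725 = 37.301683 m
RSR: p² = 2 + d² − 2cos(α−β) + 2d(sin β − sin α) = 28.479310; p = √p² = 5.336601; φ = atan2(cos α − cos β, d − sin α + sin β) = -0.326427 rad; t = (α − φ) mod 2π = 3.342733 rad, q = (φ − β) mod 2π = 5.188437 rad → L = 4.49·(3.342733 + 5.336601 + 5.188437) = 4.49·13.867770 = 62.266289 m
LSR: p² = d² − 2 + 2cos(α−β) + 2d(sin α + sin β) = 24.214587; p = √p² = 4.920832; φ = atan2(−cos α − cos β, d + sin α + sin β) − atan2(−2, p) = 0.437476 rad; t = (φ − α) mod 2π = 3.704356 rad, q = (φ − β) mod 2π = 5.952340 rad → L = 4.49·(3.704356 + 4.920832 + 5.952340) = 4.49·14.577527 = 65.453098 m
RSL: p² = d² − 2 + 2cos(α−β) − 2d(sin α + sin β) = 9.506348; p = √p² = 3.083237; φ = atan2(cos α + cos β, d − sin α − sin β) − atan2(2, p) = -0.649814 rad; t = (α − φ) mod 2π = 3.666119 rad, q = (β − φ) mod 2π = 1.418135 rad → L = 4.49·(3.666119 + 3.083237 + 1.418135) = 4.49·8.167491 = 36.672035 m
RLR: c = (6 − d² + 2cos(α−β) + 2d(sin α − sin β))/8 = -2.559914, |c| > 1 → infeasible
LRL: c = (6 − d² + 2cos(α−β) − 2d(sin α − sin β))/8 = -1.281807, |c| > 1 → infeasible
Shortest: RSL with L = 36.672035 m ≈ 36.6720 m
Convert RSL to answer units (arcs ×180/π): t = 3.666119·180/π = 210.0532°, p = ρ·p = 4.49·3.083237 = 13.8437 m, q = 1.418135·180/π = 81.2532°, L = 36.6720 m.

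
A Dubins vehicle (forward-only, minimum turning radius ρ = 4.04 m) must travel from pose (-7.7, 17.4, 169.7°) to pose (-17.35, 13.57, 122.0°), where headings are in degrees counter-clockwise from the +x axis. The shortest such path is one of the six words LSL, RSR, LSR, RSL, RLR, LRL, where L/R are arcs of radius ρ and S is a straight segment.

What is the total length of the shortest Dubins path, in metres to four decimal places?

33.0913 m

Let ψ = atan2(Δy, Δx) = atan2(-3.83, -9.65) = -158.3523° be the start→goal bearing.
Normalize: d = |goal − start| / ρ = 10.382264/4.04 = 2.569867, α = (θ_start − ψ) mod 360° = 328.0523° = 5.725593 rad, β = (θ_goal − ψ) mod 360° = 280.3523° = 4.893071 rad.
Common terms: sin α = -0.529145, cos α = 0.848532, sin β = -0.983721, cos β = 0.179700, cos(α−β) = 0.673013, d² = 6.604218. Work in radians in the unit-radius frame; every candidate has L = ρ·(t + p + q).
LSL: p² = 2 + d² − 2cos(α−β) + 2d(sin α − sin β) = 9.594596; p = √p² = 3.097514; φ = atan2(cos β − cos α, d + sin α − sin β) = -0.217639 rad; t = (φ − α) mod 2π = 0.339953 rad, q = (β − φ) mod 2π = 5.110710 rad → L = 4.04·(0.339953 + 3.097514 + 5.110710) = 4.04·8.548178 = 34.534638 m
RSR: p² = 2 + d² − 2cos(α−β) + 2d(sin β − sin α) = 4.921790; p = √p² = 2.218511; φ = atan2(cos α − cos β, d − sin α + sin β) = 0.306242 rad; t = (α − φ) mod 2π = 5.419351 rad, q = (φ − β) mod 2π = 1.696356 rad → L = 4.04·(5.419351 + 2.218511 + 1.696356) = 4.04·9.334218 = 37.710241 m
LSR: p² = d² − 2 + 2cos(α−β) + 2d(sin α + sin β) = -1.825488 < 0 → infeasible
RSL: p² = d² − 2 + 2cos(α−β) − 2d(sin α + sin β) = 13.725973; p = √p² = 3.704858; φ = atan2(cos α + cos β, d − sin α − sin β) − atan2(2, p) = -0.248285 rad; t = (α − φ) mod 2π = 5.973878 rad, q = (β − φ) mod 2π = 5.141356 rad → L = 4.04·(5.973878 + 3.704858 + 5.141356) = 4.04·14.820092 = 59.873171 m
RLR: c = (6 − d² + 2cos(α−β) + 2d(sin α − sin β))/8 = 0.384776; p = 2π − arccos c = 5.107354 rad; φ = atan2(cos α − cos β, d − sin α + sin β) = 0.306242 rad; t = (α − φ + p/2) mod 2π = 1.689843 rad, q = (α − β − t + p) mod 2π = 4.250034 rad → L = 4.04·(1.689843 + 5.107354 + 4.250034) = 4.04·11.047231 = 44.630813 m
LRL: c = (6 − d² + 2cos(α−β) − 2d(sin α − sin β))/8 = -0.199324; p = 2π − arccos c = 4.511720 rad; φ = atan2(cos β − cos α, d + sin α − sin β) = -0.217639 rad; t = (φ − α + p/2) mod 2π = 2.595813 rad, q = (β − α − t + p) mod 2π = 1.083385 rad → L = 4.04·(2.595813 + 4.511720 + 1.083385) = 4.04·8.190919 = 33.091312 m
Shortest: LRL with L = 33.091312 m ≈ 33.0913 m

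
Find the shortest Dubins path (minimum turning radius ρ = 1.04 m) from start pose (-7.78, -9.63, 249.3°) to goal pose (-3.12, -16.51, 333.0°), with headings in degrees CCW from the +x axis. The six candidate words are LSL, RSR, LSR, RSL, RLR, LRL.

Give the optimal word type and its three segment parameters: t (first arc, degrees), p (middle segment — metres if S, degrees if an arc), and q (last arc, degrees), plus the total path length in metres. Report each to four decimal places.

Let ψ = atan2(Δy, Δx) = atan2(-6.88, 4.66) = -55.8892° be the start→goal bearing.
Normalize: d = |goal − start| / ρ = 8.309633/1.04 = 7.990032, α = (θ_start − ψ) mod 360° = 305.1892° = 5.326557 rad, β = (θ_goal − ψ) mod 360° = 28.8892° = 0.504212 rad.
Common terms: sin α = -0.817253, cos α = 0.576278, sin β = 0.483118, cos β = 0.875556, cos(α−β) = 0.109734, d² = 63.840607. Work in radians in the unit-radius frame; every candidate has L = ρ·(t + p + q).
LSL: p² = 2 + d² − 2cos(α−β) + 2d(sin α − sin β) = 44.841128; p = √p² = 6.696352; φ = atan2(cos β − cos α, d + sin α − sin β) = 0.044707 rad; t = (φ − α) mod 2π = 1.001336 rad, q = (β − φ) mod 2π = 0.459504 rad → L = 1.04·(1.001336 + 6.696352 + 0.459504) = 1.04·8.157192 = 8.483480 m
RSR: p² = 2 + d² − 2cos(α−β) + 2d(sin β − sin α) = 86.401148; p = √p² = 9.295222; φ = atan2(cos α − cos β, d − sin α + sin β) = -0.032202 rad; t = (α − φ) mod 2π = 5.358759 rad, q = (φ − β) mod 2π = 5.746771 rad → L = 1.04·(5.358759 + 9.295222 + 5.746771) = 1.04·20.400752 = 21.216782 m
LSR: p² = d² − 2 + 2cos(α−β) + 2d(sin α + sin β) = 56.720562; p = √p² = 7.531305; φ = atan2(−cos α − cos β, d + sin α + sin β) − atan2(−2, p) = 0.072157 rad; t = (φ − α) mod 2π = 1.028785 rad, q = (φ − β) mod 2π = 5.851130 rad → L = 1.04·(1.028785 + 7.531305 + 5.851130) = 1.04·14.411221 = 14.987670 m
RSL: p² = d² − 2 + 2cos(α−β) − 2d(sin α + sin β) = 67.399588; p = √p² = 8.209725; φ = atan2(cos α + cos β, d − sin α − sin β) − atan2(2, p) = -0.066284 rad; t = (α − φ) mod 2π = 5.392840 rad, q = (β − φ) mod 2π = 0.570496 rad → L = 1.04·(5.392840 + 8.209725 + 0.570496) = 1.04·14.173061 = 14.739984 m
RLR: c = (6 − d² + 2cos(α−β) + 2d(sin α − sin β))/8 = -9.800144, |c| > 1 → infeasible
LRL: c = (6 − d² + 2cos(α−β) − 2d(sin α − sin β))/8 = -4.605141, |c| > 1 → infeasible
Shortest: LSL with L = 8.483480 m ≈ 8.4835 m
Convert LSL to answer units (arcs ×180/π): t = 1.001336·180/π = 57.3723°, p = ρ·p = 1.04·6.696352 = 6.9642 m, q = 0.459504·180/π = 26.3277°, L = 8.4835 m.

LSL: t = 57.3723°, p = 6.9642 m, q = 26.3277°, L = 8.4835 m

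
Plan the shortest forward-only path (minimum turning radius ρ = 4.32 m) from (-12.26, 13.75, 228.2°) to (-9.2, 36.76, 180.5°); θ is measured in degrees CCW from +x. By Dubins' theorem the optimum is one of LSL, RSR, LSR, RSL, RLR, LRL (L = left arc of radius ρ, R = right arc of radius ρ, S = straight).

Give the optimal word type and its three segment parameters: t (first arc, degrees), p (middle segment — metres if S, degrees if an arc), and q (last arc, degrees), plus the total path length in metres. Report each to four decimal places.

Let ψ = atan2(Δy, Δx) = atan2(23.01, 3.06) = 82.4249° be the start→goal bearing.
Normalize: d = |goal − start| / ρ = 23.212576/4.32 = 5.373282, α = (θ_start − ψ) mod 360° = 145.7751° = 2.544255 rad, β = (θ_goal − ψ) mod 360° = 98.0751° = 1.711733 rad.
Common terms: sin α = 0.562443, cos α = -0.826836, sin β = 0.990085, cos β = -0.140470, cos(α−β) = 0.673013, d² = 28.872155. Work in radians in the unit-radius frame; every candidate has L = ρ·(t + p + q).
LSL: p² = 2 + d² − 2cos(α−β) + 2d(sin α − sin β) = 24.930451; p = √p² = 4.993040; φ = atan2(cos β − cos α, d + sin α − sin β) = 0.137901 rad; t = (φ − α) mod 2π = 3.876831 rad, q = (β − φ) mod 2π = 1.573832 rad → L = 4.32·(3.876831 + 4.993040 + 1.573832) = 4.32·10.443704 = 45.116799 m
RSR: p² = 2 + d² − 2cos(α−β) + 2d(sin β − sin α) = 34.121808; p = √p² = 5.841388; φ = atan2(cos α − cos β, d − sin α + sin β) = -0.117772 rad; t = (α − φ) mod 2π = 2.662027 rad, q = (φ − β) mod 2π = 4.453680 rad → L = 4.32·(2.662027 + 5.841388 + 4.453680) = 4.32·12.957095 = 55.974650 m
LSR: p² = d² − 2 + 2cos(α−β) + 2d(sin α + sin β) = 44.902521; p = √p² = 6.700934; φ = atan2(−cos α − cos β, d + sin α + sin β) − atan2(−2, p) = 0.428818 rad; t = (φ − α) mod 2π = 4.167748 rad, q = (φ − β) mod 2π = 5.000270 rad → L = 4.32·(4.167748 + 6.700934 + 5.000270) = 4.32·15.868953 = 68.553877 m
RSL: p² = d² − 2 + 2cos(α−β) − 2d(sin α + sin β) = 11.533839; p = √p² = 3.396151; φ = atan2(cos α + cos β, d − sin α − sin β) − atan2(2, p) = -0.780181 rad; t = (α − φ) mod 2π = 3.324436 rad, q = (β − φ) mod 2π = 2.491914 rad → L = 4.32·(3.324436 + 3.396151 + 2.491914) = 4.32·9.212500 = 39.798000 m
RLR: c = (6 − d² + 2cos(α−β) + 2d(sin α − sin β))/8 = -3.265226, |c| > 1 → infeasible
LRL: c = (6 − d² + 2cos(α−β) − 2d(sin α − sin β))/8 = -2.116306, |c| > 1 → infeasible
Shortest: RSL with L = 39.798000 m ≈ 39.7980 m
Convert RSL to answer units (arcs ×180/π): t = 3.324436·180/π = 190.4761°, p = ρ·p = 4.32·3.396151 = 14.6714 m, q = 2.491914·180/π = 142.7761°, L = 39.7980 m.

RSL: t = 190.4761°, p = 14.6714 m, q = 142.7761°, L = 39.7980 m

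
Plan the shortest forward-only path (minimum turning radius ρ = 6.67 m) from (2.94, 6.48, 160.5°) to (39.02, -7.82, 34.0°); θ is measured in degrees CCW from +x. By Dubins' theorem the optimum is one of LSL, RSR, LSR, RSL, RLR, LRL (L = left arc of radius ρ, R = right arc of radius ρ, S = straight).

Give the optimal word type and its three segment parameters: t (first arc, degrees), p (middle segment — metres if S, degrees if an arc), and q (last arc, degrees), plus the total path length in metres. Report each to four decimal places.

Let ψ = atan2(Δy, Δx) = atan2(-14.30, 36.08) = -21.6205° be the start→goal bearing.
Normalize: d = |goal − start| / ρ = 38.810519/6.67 = 5.818669, α = (θ_start − ψ) mod 360° = 182.1205° = 3.178602 rad, β = (θ_goal − ψ) mod 360° = 55.6205° = 0.970760 rad.
Common terms: sin α = -0.037001, cos α = -0.999315, sin β = 0.825315, cos β = 0.564672, cos(α−β) = -0.594823, d² = 33.856904. Work in radians in the unit-radius frame; every candidate has L = ρ·(t + p + q).
LSL: p² = 2 + d² − 2cos(α−β) + 2d(sin α − sin β) = 27.011485; p = √p² = 5.197257; φ = atan2(cos β − cos α, d + sin α − sin β) = 0.305663 rad; t = (φ − α) mod 2π = 3.410246 rad, q = (β − φ) mod 2π = 0.665097 rad → L = 6.67·(3.410246 + 5.197257 + 0.665097) = 6.67·9.272601 = 61.848250 m
RSR: p² = 2 + d² − 2cos(α−β) + 2d(sin β − sin α) = 47.081613; p = √p² = 6.861604; φ = atan2(cos α − cos β, d − sin α + sin β) = -0.229954 rad; t = (α − φ) mod 2π = 3.408556 rad, q = (φ − β) mod 2π = 5.082470 rad → L = 6.67·(3.408556 + 6.861604 + 5.082470) = 6.67·15.352631 = 102.402049 m
LSR: p² = d² − 2 + 2cos(α−β) + 2d(sin α + sin β) = 39.841140; p = √p² = 6.311984; φ = atan2(−cos α − cos β, d + sin α + sin β) − atan2(−2, p) = 0.372541 rad; t = (φ − α) mod 2π = 3.477124 rad, q = (φ − β) mod 2π = 5.684965 rad → L = 6.67·(3.477124 + 6.311984 + 5.684965) = 6.67·15.474073 = 103.212069 m
RSL: p² = d² − 2 + 2cos(α−β) − 2d(sin α + sin β) = 21.493376; p = √p² = 4.636095; φ = atan2(cos α + cos β, d − sin α − sin β) − atan2(2, p) = -0.493467 rad; t = (α − φ) mod 2π = 3.672069 rad, q = (β − φ) mod 2π = 1.464227 rad → L = 6.67·(3.672069 + 4.636095 + 1.464227) = 6.67·9.772391 = 65.181849 m
RLR: c = (6 − d² + 2cos(α−β) + 2d(sin α − sin β))/8 = -4.885202, |c| > 1 → infeasible
LRL: c = (6 − d² + 2cos(α−β) − 2d(sin α − sin β))/8 = -2.376436, |c| > 1 → infeasible
Shortest: LSL with L = 61.848250 m ≈ 61.8483 m
Convert LSL to answer units (arcs ×180/π): t = 3.410246·180/π = 195.3927°, p = ρ·p = 6.67·5.197257 = 34.6657 m, q = 0.665097·180/π = 38.1073°, L = 61.8483 m.

LSL: t = 195.3927°, p = 34.6657 m, q = 38.1073°, L = 61.8483 m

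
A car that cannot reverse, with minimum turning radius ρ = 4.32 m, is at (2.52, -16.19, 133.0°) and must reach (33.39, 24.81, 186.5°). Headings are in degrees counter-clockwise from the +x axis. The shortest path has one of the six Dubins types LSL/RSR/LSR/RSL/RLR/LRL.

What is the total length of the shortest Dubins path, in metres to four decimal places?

61.3709 m

Let ψ = atan2(Δy, Δx) = atan2(41.00, 30.87) = 53.0229° be the start→goal bearing.
Normalize: d = |goal − start| / ρ = 51.322090/4.32 = 11.880113, α = (θ_start − ψ) mod 360° = 79.9771° = 1.395863 rad, β = (θ_goal − ψ) mod 360° = 133.4771° = 2.329614 rad.
Common terms: sin α = 0.984738, cos α = 0.174042, sin β = 0.725650, cos β = -0.688064, cos(α−β) = 0.594823, d² = 141.137094. Work in radians in the unit-radius frame; every candidate has L = ρ·(t + p + q).
LSL: p² = 2 + d² − 2cos(α−β) + 2d(sin α − sin β) = 148.103448; p = √p² = 12.169776; φ = atan2(cos β − cos α, d + sin α − sin β) = -0.070899 rad; t = (φ − α) mod 2π = 4.816423 rad, q = (β − φ) mod 2π = 2.400514 rad → L = 4.32·(4.816423 + 12.169776 + 2.400514) = 4.32·19.386712 = 83.750598 m
RSR: p² = 2 + d² − 2cos(α−β) + 2d(sin β − sin α) = 135.791449; p = √p² = 11.652959; φ = atan2(cos α − cos β, d − sin α + sin β) = 0.074049 rad; t = (α − φ) mod 2π = 1.321814 rad, q = (φ − β) mod 2π = 4.027620 rad → L = 4.32·(1.321814 + 11.652959 + 4.027620) = 4.32·17.002393 = 73.450338 m
LSR: p² = d² − 2 + 2cos(α−β) + 2d(sin α + sin β) = 180.965945; p = √p² = 13.452358; φ = atan2(−cos α − cos β, d + sin α + sin β) − atan2(−2, p) = 0.185396 rad; t = (φ − α) mod 2π = 5.072718 rad, q = (φ − β) mod 2π = 4.138967 rad → L = 4.32·(5.072718 + 13.452358 + 4.138967) = 4.32·22.664043 = 97.908666 m
RSL: p² = d² − 2 + 2cos(α−β) − 2d(sin α + sin β) = 99.687534; p = √p² = 9.984364; φ = atan2(cos α + cos β, d − sin α − sin β) − atan2(2, p) = -0.248198 rad; t = (α − φ) mod 2π = 1.644061 rad, q = (β − φ) mod 2π = 2.577812 rad → L = 4.32·(1.644061 + 9.984364 + 2.577812) = 4.32·14.206238 = 61.370949 m
RLR: c = (6 − d² + 2cos(α−β) + 2d(sin α − sin β))/8 = -15.973931, |c| > 1 → infeasible
LRL: c = (6 − d² + 2cos(α−β) − 2d(sin α − sin β))/8 = -17.512931, |c| > 1 → infeasible
Shortest: RSL with L = 61.370949 m ≈ 61.3709 m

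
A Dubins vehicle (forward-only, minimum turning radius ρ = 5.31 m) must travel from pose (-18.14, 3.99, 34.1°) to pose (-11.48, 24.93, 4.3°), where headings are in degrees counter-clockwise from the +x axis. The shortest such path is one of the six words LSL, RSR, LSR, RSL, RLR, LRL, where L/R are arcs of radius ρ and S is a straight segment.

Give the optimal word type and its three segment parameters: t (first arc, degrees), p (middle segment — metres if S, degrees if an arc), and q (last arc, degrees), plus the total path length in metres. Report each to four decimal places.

Let ψ = atan2(Δy, Δx) = atan2(20.94, 6.66) = 72.3567° be the start→goal bearing.
Normalize: d = |goal − start| / ρ = 21.973602/5.31 = 4.138155, α = (θ_start − ψ) mod 360° = 321.7433° = 5.615481 rad, β = (θ_goal − ψ) mod 360° = 291.9433° = 5.095373 rad.
Common terms: sin α = -0.619185, cos α = 0.785245, sin β = -0.927554, cos β = 0.373690, cos(α−β) = 0.867765, d² = 17.124326. Work in radians in the unit-radius frame; every candidate has L = ρ·(t + p + q).
LSL: p² = 2 + d² − 2cos(α−β) + 2d(sin α − sin β) = 19.940949; p = √p² = 4.465529; φ = atan2(cos β − cos α, d + sin α − sin β) = -0.092294 rad; t = (φ − α) mod 2π = 0.575411 rad, q = (β − φ) mod 2π = 5.187666 rad → L = 5.31·(0.575411 + 4.465529 + 5.187666) = 5.31·10.228606 = 54.313899 m
RSR: p² = 2 + d² − 2cos(α−β) + 2d(sin β − sin α) = 14.836640; p = √p² = 3.851836; φ = atan2(cos α − cos β, d − sin α + sin β) = 0.107051 rad; t = (α − φ) mod 2π = 5.508430 rad, q = (φ − β) mod 2π = 1.294864 rad → L = 5.31·(5.508430 + 3.851836 + 1.294864) = 5.31·10.655129 = 56.578737 m
LSR: p² = d² − 2 + 2cos(α−β) + 2d(sin α + sin β) = 4.058566; p = √p² = 2.014588; φ = atan2(−cos α − cos β, d + sin α + sin β) − atan2(−2, p) = 0.361224 rad; t = (φ − α) mod 2π = 1.028929 rad, q = (φ − β) mod 2π = 1.549037 rad → L = 5.31·(1.028929 + 2.014588 + 1.549037) = 5.31·4.592554 = 24.386461 m
RSL: p² = d² − 2 + 2cos(α−β) − 2d(sin α + sin β) = 29.661147; p = √p² = 5.446205; φ = atan2(cos α + cos β, d − sin α − sin β) − atan2(2, p) = -0.150833 rad; t = (α − φ) mod 2π = 5.766314 rad, q = (β − φ) mod 2π = 5.246206 rad → L = 5.31·(5.766314 + 5.446205 + 5.246206) = 5.31·16.458725 = 87.395829 m
RLR: c = (6 − d² + 2cos(α−β) + 2d(sin α − sin β))/8 = -0.854580; p = 2π − arccos c = 3.687647 rad; φ = atan2(cos α − cos β, d − sin α + sin β) = 0.107051 rad; t = (α − φ + p/2) mod 2π = 1.069068 rad, q = (α − β − t + p) mod 2π = 3.138687 rad → L = 5.31·(1.069068 + 3.687647 + 3.138687) = 5.31·7.895403 = 41.924590 m
LRL: c = (6 − d² + 2cos(α−β) − 2d(sin α − sin β))/8 = -1.492619, |c| > 1 → infeasible
Shortest: LSR with L = 24.386461 m ≈ 24.3865 m
Convert LSR to answer units (arcs ×180/π): t = 1.028929·180/π = 58.9533°, p = ρ·p = 5.31·2.014588 = 10.6975 m, q = 1.549037·180/π = 88.7533°, L = 24.3865 m.

LSR: t = 58.9533°, p = 10.6975 m, q = 88.7533°, L = 24.3865 m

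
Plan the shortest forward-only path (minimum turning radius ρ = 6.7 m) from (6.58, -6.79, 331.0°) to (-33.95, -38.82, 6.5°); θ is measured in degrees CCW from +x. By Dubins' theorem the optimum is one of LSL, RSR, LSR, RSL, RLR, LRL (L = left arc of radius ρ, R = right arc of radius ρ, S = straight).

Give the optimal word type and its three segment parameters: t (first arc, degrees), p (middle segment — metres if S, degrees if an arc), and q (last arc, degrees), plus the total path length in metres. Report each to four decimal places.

Let ψ = atan2(Δy, Δx) = atan2(-32.03, -40.53) = -141.6814° be the start→goal bearing.
Normalize: d = |goal − start| / ρ = 51.658511/6.7 = 7.710226, α = (θ_start − ψ) mod 360° = 112.6814° = 1.966662 rad, β = (θ_goal − ψ) mod 360° = 148.1814° = 2.586254 rad.
Common terms: sin α = 0.922663, cos α = -0.385607, sin β = 0.527231, cos β = -0.849722, cos(α−β) = 0.814116, d² = 59.447579. Work in radians in the unit-radius frame; every candidate has L = ρ·(t + p + q).
LSL: p² = 2 + d² − 2cos(α−β) + 2d(sin α − sin β) = 65.917086; p = √p² = 8.118934; φ = atan2(cos β − cos α, d + sin α − sin β) = -0.057196 rad; t = (φ − α) mod 2π = 4.259328 rad, q = (β − φ) mod 2π = 2.643450 rad → L = 6.7·(4.259328 + 8.118934 + 2.643450) = 6.7·15.021711 = 100.645463 m
RSR: p² = 2 + d² − 2cos(α−β) + 2d(sin β − sin α) = 53.721609; p = √p² = 7.329503; φ = atan2(cos α − cos β, d − sin α + sin β) = 0.063364 rad; t = (α − φ) mod 2π = 1.903298 rad, q = (φ − β) mod 2π = 3.760295 rad → L = 6.7·(1.903298 + 7.329503 + 3.760295) = 6.7·12.993096 = 87.053744 m
LSR: p² = d² − 2 + 2cos(α−β) + 2d(sin α + sin β) = 81.433834; p = √p² = 9.024070; φ = atan2(−cos α − cos β, d + sin α + sin β) − atan2(−2, p) = 0.352155 rad; t = (φ − α) mod 2π = 4.668678 rad, q = (φ − β) mod 2π = 4.049086 rad → L = 6.7·(4.668678 + 9.024070 + 4.049086) = 6.7·17.741834 = 118.870288 m
RSL: p² = d² − 2 + 2cos(α−β) − 2d(sin α + sin β) = 36.717785; p = √p² = 6.059520; φ = atan2(cos α + cos β, d − sin α − sin β) − atan2(2, p) = -0.513624 rad; t = (α − φ) mod 2π = 2.480286 rad, q = (β − φ) mod 2π = 3.099878 rad → L = 6.7·(2.480286 + 6.059520 + 3.099878) = 6.7·11.639685 = 77.985888 m
RLR: c = (6 − d² + 2cos(α−β) + 2d(sin α − sin β))/8 = -5.715201, |c| > 1 → infeasible
LRL: c = (6 − d² + 2cos(α−β) − 2d(sin α − sin β))/8 = -7.239636, |c| > 1 → infeasible
Shortest: RSL with L = 77.985888 m ≈ 77.9859 m
Convert RSL to answer units (arcs ×180/π): t = 2.480286·180/π = 142.1099°, p = ρ·p = 6.7·6.059520 = 40.5988 m, q = 3.099878·180/π = 177.6099°, L = 77.9859 m.

RSL: t = 142.1099°, p = 40.5988 m, q = 177.6099°, L = 77.9859 m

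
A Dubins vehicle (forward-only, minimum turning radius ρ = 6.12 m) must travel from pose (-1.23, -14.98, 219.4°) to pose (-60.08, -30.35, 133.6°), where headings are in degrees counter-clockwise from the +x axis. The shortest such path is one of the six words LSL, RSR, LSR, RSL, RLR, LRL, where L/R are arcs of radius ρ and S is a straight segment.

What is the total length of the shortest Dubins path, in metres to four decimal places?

Let ψ = atan2(Δy, Δx) = atan2(-15.37, -58.85) = -165.3629° be the start→goal bearing.
Normalize: d = |goal − start| / ρ = 60.824003/6.12 = 9.938563, α = (θ_start − ψ) mod 360° = 24.7629° = 0.432194 rad, β = (θ_goal − ψ) mod 360° = 298.9629° = 5.217887 rad.
Common terms: sin α = 0.418864, cos α = 0.908049, sin β = -0.874934, cos β = 0.484243, cos(α−β) = 0.073238, d² = 98.775028. Work in radians in the unit-radius frame; every candidate has L = ρ·(t + p + q).
LSL: p² = 2 + d² − 2cos(α−β) + 2d(sin α − sin β) = 126.345526; p = √p² = 11.240353; φ = atan2(cos β − cos α, d + sin α − sin β) = -0.037713 rad; t = (φ − α) mod 2π = 5.813279 rad, q = (β − φ) mod 2π = 5.255599 rad → L = 6.12·(5.813279 + 11.240353 + 5.255599) = 6.12·22.309231 = 136.532492 m
RSR: p² = 2 + d² − 2cos(α−β) + 2d(sin β − sin α) = 74.911577; p = √p² = 8.655147; φ = atan2(cos α − cos β, d − sin α + sin β) = 0.048985 rad; t = (α − φ) mod 2π = 0.383208 rad, q = (φ − β) mod 2π = 1.114284 rad → L = 6.12·(0.383208 + 8.655147 + 1.114284) = 6.12·10.152640 = 62.134156 m
LSR: p² = d² − 2 + 2cos(α−β) + 2d(sin α + sin β) = 87.856148; p = √p² = 9.373161; φ = atan2(−cos α − cos β, d + sin α + sin β) − atan2(−2, p) = 0.064437 rad; t = (φ − α) mod 2π = 5.915428 rad, q = (φ − β) mod 2π = 1.129735 rad → L = 6.12·(5.915428 + 9.373161 + 1.129735) = 6.12·16.418325 = 100.480147 m
RSL: p² = d² − 2 + 2cos(α−β) − 2d(sin α + sin β) = 105.986861; p = √p² = 10.294992; φ = atan2(cos α + cos β, d − sin α − sin β) − atan2(2, p) = -0.058728 rad; t = (α − φ) mod 2π = 0.490922 rad, q = (β − φ) mod 2π = 5.276615 rad → L = 6.12·(0.490922 + 10.294992 + 5.276615) = 6.12·16.062529 = 98.302677 m
RLR: c = (6 − d² + 2cos(α−β) + 2d(sin α − sin β))/8 = -8.363947, |c| > 1 → infeasible
LRL: c = (6 − d² + 2cos(α−β) − 2d(sin α − sin β))/8 = -14.793191, |c| > 1 → infeasible
Shortest: RSR with L = 62.134156 m ≈ 62.1342 m

62.1342 m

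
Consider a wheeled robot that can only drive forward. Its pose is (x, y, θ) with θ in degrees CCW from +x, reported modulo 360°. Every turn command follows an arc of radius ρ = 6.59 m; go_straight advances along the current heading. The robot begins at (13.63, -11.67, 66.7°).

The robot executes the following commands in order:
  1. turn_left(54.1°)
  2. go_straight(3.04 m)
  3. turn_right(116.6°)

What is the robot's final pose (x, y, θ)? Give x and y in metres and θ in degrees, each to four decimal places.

(16.8593, 6.8689, 4.2000°)

set_pose: (x, y, θ) = (13.6300, -11.6700, 66.7000°), ρ = 6.59
turn_left(54.1°): centre at ρ to the left, rotate +54.1° → (13.2380, -5.6890, 120.8000°)
go_straight(3.04): x += 3.04·cos θ, y += 3.04·sin θ → (11.6814, -3.0778, 120.8000°)
turn_right(116.6°): centre at ρ to the right, rotate −116.6° → (16.8593, 6.8689, 4.2000°)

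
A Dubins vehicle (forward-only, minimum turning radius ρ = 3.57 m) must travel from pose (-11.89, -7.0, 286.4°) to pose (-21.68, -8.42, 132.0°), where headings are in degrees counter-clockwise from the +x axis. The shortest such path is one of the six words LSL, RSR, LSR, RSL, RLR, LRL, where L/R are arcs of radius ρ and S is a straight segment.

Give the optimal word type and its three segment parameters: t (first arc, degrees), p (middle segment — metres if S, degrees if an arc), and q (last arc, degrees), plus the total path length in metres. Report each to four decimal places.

Let ψ = atan2(Δy, Δx) = atan2(-1.42, -9.79) = -171.7470° be the start→goal bearing.
Normalize: d = |goal − start| / ρ = 9.892447/3.57 = 2.770993, α = (θ_start − ψ) mod 360° = 98.1470° = 1.712989 rad, β = (θ_goal − ψ) mod 360° = 303.7470° = 5.301386 rad.
Common terms: sin α = 0.989908, cos α = -0.141714, sin β = -0.831498, cos β = 0.555527, cos(α−β) = -0.901833, d² = 7.678405. Work in radians in the unit-radius frame; every candidate has L = ρ·(t + p + q).
LSL: p² = 2 + d² − 2cos(α−β) + 2d(sin α − sin β) = 21.576278; p = √p² = 4.645027; φ = atan2(cos β − cos α, d + sin α − sin β) = 0.150674 rad; t = (φ − α) mod 2π = 4.720871 rad, q = (β − φ) mod 2π = 5.150712 rad → L = 3.57·(4.720871 + 4.645027 + 5.150712) = 3.57·14.516609 = 51.824296 m
RSR: p² = 2 + d² − 2cos(α−β) + 2d(sin β − sin α) = 1.387861; p = √p² = 1.178075; φ = atan2(cos α − cos β, d − sin α + sin β) = -0.633349 rad; t = (α − φ) mod 2π = 2.346338 rad, q = (φ − β) mod 2π = 0.348450 rad → L = 3.57·(2.346338 + 1.178075 + 0.348450) = 3.57·3.872864 = 13.826123 m
LSR: p² = d² − 2 + 2cos(α−β) + 2d(sin α + sin β) = 4.752642; p = √p² = 2.180055; φ = atan2(−cos α − cos β, d + sin α + sin β) − atan2(−2, p) = 0.602016 rad; t = (φ − α) mod 2π = 5.172213 rad, q = (φ − β) mod 2π = 1.583816 rad → L = 3.57·(5.172213 + 2.180055 + 1.583816) = 3.57·8.936084 = 31.901821 m
RSL: p² = d² − 2 + 2cos(α−β) − 2d(sin α + sin β) = 2.996837; p = √p² = 1.731138; φ = atan2(cos α + cos β, d − sin α − sin β) − atan2(2, p) = -0.700246 rad; t = (α − φ) mod 2π = 2.413234 rad, q = (β − φ) mod 2π = 6.001631 rad → L = 3.57·(2.413234 + 1.731138 + 6.001631) = 3.57·10.146004 = 36.221233 m
RLR: c = (6 − d² + 2cos(α−β) + 2d(sin α − sin β))/8 = 0.826517; p = 2π − arccos c = 5.685281 rad; φ = atan2(cos α − cos β, d − sin α + sin β) = -0.633349 rad; t = (α − φ + p/2) mod 2π = 5.188979 rad, q = (α − β − t + p) mod 2π = 3.191091 rad → L = 3.57·(5.188979 + 5.685281 + 3.191091) = 3.57·14.065351 = 50.213303 m
LRL: c = (6 − d² + 2cos(α−β) − 2d(sin α − sin β))/8 = -1.697035, |c| > 1 → infeasible
Shortest: RSR with L = 13.826123 m ≈ 13.8261 m
Convert RSR to answer units (arcs ×180/π): t = 2.346338·180/π = 134.4353°, p = ρ·p = 3.57·1.178075 = 4.2057 m, q = 0.348450·180/π = 19.9647°, L = 13.8261 m.

RSR: t = 134.4353°, p = 4.2057 m, q = 19.9647°, L = 13.8261 m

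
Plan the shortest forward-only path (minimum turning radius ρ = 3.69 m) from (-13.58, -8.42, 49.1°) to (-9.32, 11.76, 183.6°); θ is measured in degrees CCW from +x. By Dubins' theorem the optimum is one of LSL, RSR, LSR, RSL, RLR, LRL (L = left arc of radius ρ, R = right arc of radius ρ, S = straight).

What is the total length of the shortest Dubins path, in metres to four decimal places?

Let ψ = atan2(Δy, Δx) = atan2(20.18, 4.26) = 78.0799° be the start→goal bearing.
Normalize: d = |goal − start| / ρ = 20.624742/3.69 = 5.589361, α = (θ_start − ψ) mod 360° = 331.0201° = 5.777391 rad, β = (θ_goal − ψ) mod 360° = 105.5201° = 1.841674 rad.
Common terms: sin α = -0.484502, cos α = 0.874790, sin β = 0.963536, cos β = -0.267577, cos(α−β) = -0.700909, d² = 31.240957. Work in radians in the unit-radius frame; every candidate has L = ρ·(t + p + q).
LSL: p² = 2 + d² − 2cos(α−β) + 2d(sin α − sin β) = 18.455553; p = √p² = 4.295993; φ = atan2(cos β − cos α, d + sin α − sin β) = -0.269153 rad; t = (φ − α) mod 2π = 0.236642 rad, q = (β − φ) mod 2π = 2.110826 rad → L = 3.69·(0.236642 + 4.295993 + 2.110826) = 3.69·6.643461 = 24.514369 m
RSR: p² = 2 + d² − 2cos(α−β) + 2d(sin β − sin α) = 50.829998; p = √p² = 7.129516; φ = atan2(cos α − cos β, d − sin α + sin β) = 0.160924 rad; t = (α − φ) mod 2π = 5.616467 rad, q = (φ − β) mod 2π = 4.602436 rad → L = 3.69·(5.616467 + 7.129516 + 4.602436) = 3.69·17.348419 = 64.015665 m
LSR: p² = d² − 2 + 2cos(α−β) + 2d(sin α + sin β) = 33.194130; p = √p² = 5.761435; φ = atan2(−cos α − cos β, d + sin α + sin β) − atan2(−2, p) = 0.234391 rad; t = (φ − α) mod 2π = 0.740185 rad, q = (φ − β) mod 2π = 4.675903 rad → L = 3.69·(0.740185 + 5.761435 + 4.675903) = 3.69·11.177523 = 41.245059 m
RSL: p² = d² − 2 + 2cos(α−β) − 2d(sin α + sin β) = 22.484148; p = √p² = 4.741745; φ = atan2(cos α + cos β, d − sin α − sin β) − atan2(2, p) = -0.280879 rad; t = (α − φ) mod 2π = 6.058270 rad, q = (β − φ) mod 2π = 2.122552 rad → L = 3.69·(6.058270 + 4.741745 + 2.122552) = 3.69·12.922567 = 47.684274 m
RLR: c = (6 − d² + 2cos(α−β) + 2d(sin α − sin β))/8 = -5.353750, |c| > 1 → infeasible
LRL: c = (6 − d² + 2cos(α−β) − 2d(sin α − sin β))/8 = -1.306944, |c| > 1 → infeasible
Shortest: LSL with L = 24.514369 m ≈ 24.5144 m

24.5144 m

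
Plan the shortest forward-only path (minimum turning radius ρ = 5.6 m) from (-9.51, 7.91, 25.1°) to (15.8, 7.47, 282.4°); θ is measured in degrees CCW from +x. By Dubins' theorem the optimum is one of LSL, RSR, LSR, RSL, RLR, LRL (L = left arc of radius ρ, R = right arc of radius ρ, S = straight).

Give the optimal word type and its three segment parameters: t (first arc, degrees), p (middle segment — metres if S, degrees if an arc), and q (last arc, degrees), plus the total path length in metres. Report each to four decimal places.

Let ψ = atan2(Δy, Δx) = atan2(-0.44, 25.31) = -0.9960° be the start→goal bearing.
Normalize: d = |goal − start| / ρ = 25.313824/5.6 = 4.520326, α = (θ_start − ψ) mod 360° = 26.0960° = 0.455460 rad, β = (θ_goal − ψ) mod 360° = 283.3960° = 4.946192 rad.
Common terms: sin α = 0.439876, cos α = 0.898059, sin β = -0.972792, cos β = 0.231679, cos(α−β) = -0.219846, d² = 20.433345. Work in radians in the unit-radius frame; every candidate has L = ρ·(t + p + q).
LSL: p² = 2 + d² − 2cos(α−β) + 2d(sin α − sin β) = 35.644477; p = √p² = 5.970300; φ = atan2(cos β − cos α, d + sin α − sin β) = -0.111849 rad; t = (φ − α) mod 2π = 5.715876 rad, q = (β − φ) mod 2π = 5.058041 rad → L = 5.6·(5.715876 + 5.970300 + 5.058041) = 5.6·16.744217 = 93.767615 m
RSR: p² = 2 + d² − 2cos(α−β) + 2d(sin β − sin α) = 10.101598; p = √p² = 3.178301; φ = atan2(cos α − cos β, d − sin α + sin β) = 0.211233 rad; t = (α − φ) mod 2π = 0.244228 rad, q = (φ − β) mod 2π = 1.548225 rad → L = 5.6·(0.244228 + 3.178301 + 1.548225) = 5.6·4.970754 = 27.836224 m
LSR: p² = d² − 2 + 2cos(α−β) + 2d(sin α + sin β) = 13.175740; p = √p² = 3.629840; φ = atan2(−cos α − cos β, d + sin α + sin β) − atan2(−2, p) = 0.227511 rad; t = (φ − α) mod 2π = 6.055236 rad, q = (φ − β) mod 2π = 1.564504 rad → L = 5.6·(6.055236 + 3.629840 + 1.564504) = 5.6·11.249581 = 62.997651 m
RSL: p² = d² − 2 + 2cos(α−β) − 2d(sin α + sin β) = 22.811565; p = √p² = 4.776145; φ = atan2(cos α + cos β, d − sin α − sin β) − atan2(2, p) = -0.176613 rad; t = (α − φ) mod 2π = 0.632073 rad, q = (β − φ) mod 2π = 5.122805 rad → L = 5.6·(0.632073 + 4.776145 + 5.122805) = 5.6·10.531024 = 58.973736 m
RLR: c = (6 − d² + 2cos(α−β) + 2d(sin α − sin β))/8 = -0.262700; p = 2π − arccos c = 4.446570 rad; φ = atan2(cos α − cos β, d − sin α + sin β) = 0.211233 rad; t = (α − φ + p/2) mod 2π = 2.467513 rad, q = (α − β − t + p) mod 2π = 3.771510 rad → L = 5.6·(2.467513 + 4.446570 + 3.771510) = 5.6·10.685593 = 59.839319 m
LRL: c = (6 − d² + 2cos(α−β) − 2d(sin α − sin β))/8 = -3.455560, |c| > 1 → infeasible
Shortest: RSR with L = 27.836224 m ≈ 27.8362 m
Convert RSR to answer units (arcs ×180/π): t = 0.244228·180/π = 13.9932°, p = ρ·p = 5.6·3.178301 = 17.7985 m, q = 1.548225·180/π = 88.7068°, L = 27.8362 m.

RSR: t = 13.9932°, p = 17.7985 m, q = 88.7068°, L = 27.8362 m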